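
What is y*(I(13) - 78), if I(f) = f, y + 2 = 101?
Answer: -6435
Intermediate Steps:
y = 99 (y = -2 + 101 = 99)
y*(I(13) - 78) = 99*(13 - 78) = 99*(-65) = -6435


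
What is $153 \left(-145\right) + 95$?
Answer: $-22090$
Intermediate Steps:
$153 \left(-145\right) + 95 = -22185 + 95 = -22090$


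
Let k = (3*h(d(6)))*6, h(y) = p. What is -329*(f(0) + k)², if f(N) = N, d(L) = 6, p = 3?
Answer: -959364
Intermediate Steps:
h(y) = 3
k = 54 (k = (3*3)*6 = 9*6 = 54)
-329*(f(0) + k)² = -329*(0 + 54)² = -329*54² = -329*2916 = -959364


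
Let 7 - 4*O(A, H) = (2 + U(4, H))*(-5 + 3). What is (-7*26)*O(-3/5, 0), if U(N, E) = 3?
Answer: -1547/2 ≈ -773.50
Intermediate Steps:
O(A, H) = 17/4 (O(A, H) = 7/4 - (2 + 3)*(-5 + 3)/4 = 7/4 - 5*(-2)/4 = 7/4 - ¼*(-10) = 7/4 + 5/2 = 17/4)
(-7*26)*O(-3/5, 0) = -7*26*(17/4) = -182*17/4 = -1547/2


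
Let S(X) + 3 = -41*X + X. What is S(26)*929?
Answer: -968947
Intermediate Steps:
S(X) = -3 - 40*X (S(X) = -3 + (-41*X + X) = -3 - 40*X)
S(26)*929 = (-3 - 40*26)*929 = (-3 - 1040)*929 = -1043*929 = -968947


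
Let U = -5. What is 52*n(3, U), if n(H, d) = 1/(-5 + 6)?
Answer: 52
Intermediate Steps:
n(H, d) = 1 (n(H, d) = 1/1 = 1)
52*n(3, U) = 52*1 = 52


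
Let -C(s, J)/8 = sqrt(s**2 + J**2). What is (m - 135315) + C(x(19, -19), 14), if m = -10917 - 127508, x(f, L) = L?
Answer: -273740 - 8*sqrt(557) ≈ -2.7393e+5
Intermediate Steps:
m = -138425
C(s, J) = -8*sqrt(J**2 + s**2) (C(s, J) = -8*sqrt(s**2 + J**2) = -8*sqrt(J**2 + s**2))
(m - 135315) + C(x(19, -19), 14) = (-138425 - 135315) - 8*sqrt(14**2 + (-19)**2) = -273740 - 8*sqrt(196 + 361) = -273740 - 8*sqrt(557)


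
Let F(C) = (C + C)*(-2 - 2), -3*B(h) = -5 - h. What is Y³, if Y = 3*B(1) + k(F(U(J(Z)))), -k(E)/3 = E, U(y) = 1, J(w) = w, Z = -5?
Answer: 27000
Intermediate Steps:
B(h) = 5/3 + h/3 (B(h) = -(-5 - h)/3 = 5/3 + h/3)
F(C) = -8*C (F(C) = (2*C)*(-4) = -8*C)
k(E) = -3*E
Y = 30 (Y = 3*(5/3 + (⅓)*1) - (-24) = 3*(5/3 + ⅓) - 3*(-8) = 3*2 + 24 = 6 + 24 = 30)
Y³ = 30³ = 27000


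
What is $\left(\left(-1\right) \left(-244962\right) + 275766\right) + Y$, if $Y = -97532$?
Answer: $423196$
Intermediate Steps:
$\left(\left(-1\right) \left(-244962\right) + 275766\right) + Y = \left(\left(-1\right) \left(-244962\right) + 275766\right) - 97532 = \left(244962 + 275766\right) - 97532 = 520728 - 97532 = 423196$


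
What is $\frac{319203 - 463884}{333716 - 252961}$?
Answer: $- \frac{144681}{80755} \approx -1.7916$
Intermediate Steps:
$\frac{319203 - 463884}{333716 - 252961} = - \frac{144681}{80755}$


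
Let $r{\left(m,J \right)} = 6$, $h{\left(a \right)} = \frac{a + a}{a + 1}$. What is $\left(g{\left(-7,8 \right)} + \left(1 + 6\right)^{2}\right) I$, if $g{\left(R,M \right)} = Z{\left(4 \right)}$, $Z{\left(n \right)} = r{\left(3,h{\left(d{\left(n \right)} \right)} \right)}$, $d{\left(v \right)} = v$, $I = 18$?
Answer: $990$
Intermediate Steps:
$h{\left(a \right)} = \frac{2 a}{1 + a}$
$Z{\left(n \right)} = 6$
$g{\left(R,M \right)} = 6$
$\left(g{\left(-7,8 \right)} + \left(1 + 6\right)^{2}\right) I = \left(6 + \left(1 + 6\right)^{2}\right) 18 = \left(6 + 7^{2}\right) 18 = \left(6 + 49\right) 18 = 55 \cdot 18 = 990$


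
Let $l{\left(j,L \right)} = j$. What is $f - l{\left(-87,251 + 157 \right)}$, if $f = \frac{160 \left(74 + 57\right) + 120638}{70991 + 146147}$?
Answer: $\frac{9516302}{108569} \approx 87.652$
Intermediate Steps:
$f = \frac{70799}{108569}$ ($f = \frac{160 \cdot 131 + 120638}{217138} = \left(20960 + 120638\right) \frac{1}{217138} = 141598 \cdot \frac{1}{217138} = \frac{70799}{108569} \approx 0.65211$)
$f - l{\left(-87,251 + 157 \right)} = \frac{70799}{108569} - -87 = \frac{70799}{108569} + 87 = \frac{9516302}{108569}$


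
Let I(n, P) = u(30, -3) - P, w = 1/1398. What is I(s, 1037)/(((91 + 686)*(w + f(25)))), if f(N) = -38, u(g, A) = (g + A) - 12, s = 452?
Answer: 68036/1965551 ≈ 0.034614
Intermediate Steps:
u(g, A) = -12 + A + g (u(g, A) = (A + g) - 12 = -12 + A + g)
w = 1/1398 ≈ 0.00071531
I(n, P) = 15 - P (I(n, P) = (-12 - 3 + 30) - P = 15 - P)
I(s, 1037)/(((91 + 686)*(w + f(25)))) = (15 - 1*1037)/(((91 + 686)*(1/1398 - 38))) = (15 - 1037)/((777*(-53123/1398))) = -1022/(-13758857/466) = -1022*(-466/13758857) = 68036/1965551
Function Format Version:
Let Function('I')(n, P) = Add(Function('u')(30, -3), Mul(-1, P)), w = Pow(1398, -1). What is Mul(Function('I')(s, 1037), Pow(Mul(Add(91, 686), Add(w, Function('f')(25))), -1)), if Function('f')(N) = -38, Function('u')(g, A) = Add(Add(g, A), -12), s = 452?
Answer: Rational(68036, 1965551) ≈ 0.034614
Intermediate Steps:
Function('u')(g, A) = Add(-12, A, g) (Function('u')(g, A) = Add(Add(A, g), -12) = Add(-12, A, g))
w = Rational(1, 1398) ≈ 0.00071531
Function('I')(n, P) = Add(15, Mul(-1, P)) (Function('I')(n, P) = Add(Add(-12, -3, 30), Mul(-1, P)) = Add(15, Mul(-1, P)))
Mul(Function('I')(s, 1037), Pow(Mul(Add(91, 686), Add(w, Function('f')(25))), -1)) = Mul(Add(15, Mul(-1, 1037)), Pow(Mul(Add(91, 686), Add(Rational(1, 1398), -38)), -1)) = Mul(Add(15, -1037), Pow(Mul(777, Rational(-53123, 1398)), -1)) = Mul(-1022, Pow(Rational(-13758857, 466), -1)) = Mul(-1022, Rational(-466, 13758857)) = Rational(68036, 1965551)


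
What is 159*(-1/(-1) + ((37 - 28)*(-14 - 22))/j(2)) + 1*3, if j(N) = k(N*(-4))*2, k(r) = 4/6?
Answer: -38475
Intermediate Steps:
k(r) = 2/3 (k(r) = 4*(1/6) = 2/3)
j(N) = 4/3 (j(N) = (2/3)*2 = 4/3)
159*(-1/(-1) + ((37 - 28)*(-14 - 22))/j(2)) + 1*3 = 159*(-1/(-1) + ((37 - 28)*(-14 - 22))/(4/3)) + 1*3 = 159*(-1*(-1) + (9*(-36))*(3/4)) + 3 = 159*(1 - 324*3/4) + 3 = 159*(1 - 243) + 3 = 159*(-242) + 3 = -38478 + 3 = -38475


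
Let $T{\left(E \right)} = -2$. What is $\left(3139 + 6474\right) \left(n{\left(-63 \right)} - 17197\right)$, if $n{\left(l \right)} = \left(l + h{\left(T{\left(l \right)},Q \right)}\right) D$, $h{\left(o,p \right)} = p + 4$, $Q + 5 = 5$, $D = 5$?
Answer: $-168150596$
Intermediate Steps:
$Q = 0$ ($Q = -5 + 5 = 0$)
$h{\left(o,p \right)} = 4 + p$
$n{\left(l \right)} = 20 + 5 l$ ($n{\left(l \right)} = \left(l + \left(4 + 0\right)\right) 5 = \left(l + 4\right) 5 = \left(4 + l\right) 5 = 20 + 5 l$)
$\left(3139 + 6474\right) \left(n{\left(-63 \right)} - 17197\right) = \left(3139 + 6474\right) \left(\left(20 + 5 \left(-63\right)\right) - 17197\right) = 9613 \left(\left(20 - 315\right) - 17197\right) = 9613 \left(-295 - 17197\right) = 9613 \left(-17492\right) = -168150596$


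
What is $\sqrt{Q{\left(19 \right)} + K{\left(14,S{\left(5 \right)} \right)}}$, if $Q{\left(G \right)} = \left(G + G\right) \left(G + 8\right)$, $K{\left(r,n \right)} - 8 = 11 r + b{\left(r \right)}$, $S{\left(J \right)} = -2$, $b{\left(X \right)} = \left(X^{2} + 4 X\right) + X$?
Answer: $\sqrt{1454} \approx 38.131$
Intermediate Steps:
$b{\left(X \right)} = X^{2} + 5 X$
$K{\left(r,n \right)} = 8 + 11 r + r \left(5 + r\right)$ ($K{\left(r,n \right)} = 8 + \left(11 r + r \left(5 + r\right)\right) = 8 + 11 r + r \left(5 + r\right)$)
$Q{\left(G \right)} = 2 G \left(8 + G\right)$
$\sqrt{Q{\left(19 \right)} + K{\left(14,S{\left(5 \right)} \right)}} = \sqrt{2 \cdot 19 \left(8 + 19\right) + \left(8 + 14^{2} + 16 \cdot 14\right)} = \sqrt{2 \cdot 19 \cdot 27 + \left(8 + 196 + 224\right)} = \sqrt{1026 + 428} = \sqrt{1454}$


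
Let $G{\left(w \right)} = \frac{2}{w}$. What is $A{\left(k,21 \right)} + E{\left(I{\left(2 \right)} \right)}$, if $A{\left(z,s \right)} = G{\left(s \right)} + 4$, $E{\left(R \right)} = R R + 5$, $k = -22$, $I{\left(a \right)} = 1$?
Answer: $\frac{212}{21} \approx 10.095$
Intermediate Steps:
$E{\left(R \right)} = 5 + R^{2}$ ($E{\left(R \right)} = R^{2} + 5 = 5 + R^{2}$)
$A{\left(z,s \right)} = 4 + \frac{2}{s}$ ($A{\left(z,s \right)} = \frac{2}{s} + 4 = 4 + \frac{2}{s}$)
$A{\left(k,21 \right)} + E{\left(I{\left(2 \right)} \right)} = \left(4 + \frac{2}{21}\right) + \left(5 + 1^{2}\right) = \left(4 + 2 \cdot \frac{1}{21}\right) + \left(5 + 1\right) = \left(4 + \frac{2}{21}\right) + 6 = \frac{86}{21} + 6 = \frac{212}{21}$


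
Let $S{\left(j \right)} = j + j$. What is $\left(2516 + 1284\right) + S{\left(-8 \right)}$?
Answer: $3784$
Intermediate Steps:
$S{\left(j \right)} = 2 j$
$\left(2516 + 1284\right) + S{\left(-8 \right)} = \left(2516 + 1284\right) + 2 \left(-8\right) = 3800 - 16 = 3784$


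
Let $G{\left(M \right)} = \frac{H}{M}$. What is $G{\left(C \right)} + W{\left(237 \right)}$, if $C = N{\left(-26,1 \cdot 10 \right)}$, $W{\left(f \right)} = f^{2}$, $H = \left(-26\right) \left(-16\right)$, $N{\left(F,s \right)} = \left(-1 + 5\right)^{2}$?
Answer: $56195$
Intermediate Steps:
$N{\left(F,s \right)} = 16$ ($N{\left(F,s \right)} = 4^{2} = 16$)
$H = 416$
$C = 16$
$G{\left(M \right)} = \frac{416}{M}$
$G{\left(C \right)} + W{\left(237 \right)} = \frac{416}{16} + 237^{2} = 416 \cdot \frac{1}{16} + 56169 = 26 + 56169 = 56195$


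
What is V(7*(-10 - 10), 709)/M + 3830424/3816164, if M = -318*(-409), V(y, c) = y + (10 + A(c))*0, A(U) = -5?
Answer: 62207292916/62042240271 ≈ 1.0027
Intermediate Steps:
V(y, c) = y (V(y, c) = y + (10 - 5)*0 = y + 5*0 = y + 0 = y)
M = 130062
V(7*(-10 - 10), 709)/M + 3830424/3816164 = (7*(-10 - 10))/130062 + 3830424/3816164 = (7*(-20))*(1/130062) + 3830424*(1/3816164) = -140*1/130062 + 957606/954041 = -70/65031 + 957606/954041 = 62207292916/62042240271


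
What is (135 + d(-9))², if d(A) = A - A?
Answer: 18225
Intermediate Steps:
d(A) = 0
(135 + d(-9))² = (135 + 0)² = 135² = 18225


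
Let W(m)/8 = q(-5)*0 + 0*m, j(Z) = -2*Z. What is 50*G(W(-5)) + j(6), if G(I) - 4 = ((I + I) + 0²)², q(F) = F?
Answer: 188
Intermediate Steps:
W(m) = 0 (W(m) = 8*(-5*0 + 0*m) = 8*(0 + 0) = 8*0 = 0)
G(I) = 4 + 4*I² (G(I) = 4 + ((I + I) + 0²)² = 4 + (2*I + 0)² = 4 + (2*I)² = 4 + 4*I²)
50*G(W(-5)) + j(6) = 50*(4 + 4*0²) - 2*6 = 50*(4 + 4*0) - 12 = 50*(4 + 0) - 12 = 50*4 - 12 = 200 - 12 = 188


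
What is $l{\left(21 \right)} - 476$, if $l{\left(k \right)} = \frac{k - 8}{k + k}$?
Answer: $- \frac{19979}{42} \approx -475.69$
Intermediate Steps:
$l{\left(k \right)} = \frac{-8 + k}{2 k}$
$l{\left(21 \right)} - 476 = \frac{-8 + 21}{2 \cdot 21} - 476 = \frac{1}{2} \cdot \frac{1}{21} \cdot 13 - 476 = \frac{13}{42} - 476 = - \frac{19979}{42}$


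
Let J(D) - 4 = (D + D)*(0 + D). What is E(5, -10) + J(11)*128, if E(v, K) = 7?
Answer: 31495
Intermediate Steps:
J(D) = 4 + 2*D² (J(D) = 4 + (D + D)*(0 + D) = 4 + (2*D)*D = 4 + 2*D²)
E(5, -10) + J(11)*128 = 7 + (4 + 2*11²)*128 = 7 + (4 + 2*121)*128 = 7 + (4 + 242)*128 = 7 + 246*128 = 7 + 31488 = 31495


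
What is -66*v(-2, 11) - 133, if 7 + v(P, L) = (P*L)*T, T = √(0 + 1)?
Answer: 1781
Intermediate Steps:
T = 1 (T = √1 = 1)
v(P, L) = -7 + L*P (v(P, L) = -7 + (P*L)*1 = -7 + (L*P)*1 = -7 + L*P)
-66*v(-2, 11) - 133 = -66*(-7 + 11*(-2)) - 133 = -66*(-7 - 22) - 133 = -66*(-29) - 133 = 1914 - 133 = 1781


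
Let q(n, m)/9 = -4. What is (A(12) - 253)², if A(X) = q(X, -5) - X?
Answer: 90601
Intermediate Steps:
q(n, m) = -36 (q(n, m) = 9*(-4) = -36)
A(X) = -36 - X
(A(12) - 253)² = ((-36 - 1*12) - 253)² = ((-36 - 12) - 253)² = (-48 - 253)² = (-301)² = 90601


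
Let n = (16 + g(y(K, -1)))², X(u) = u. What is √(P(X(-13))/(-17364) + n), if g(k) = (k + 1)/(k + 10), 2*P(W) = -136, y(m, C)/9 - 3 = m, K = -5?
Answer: √396205731033/34728 ≈ 18.125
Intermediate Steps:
y(m, C) = 27 + 9*m
P(W) = -68 (P(W) = (½)*(-136) = -68)
g(k) = (1 + k)/(10 + k)
n = 21025/64 (n = (16 + (1 + (27 + 9*(-5)))/(10 + (27 + 9*(-5))))² = (16 + (1 + (27 - 45))/(10 + (27 - 45)))² = (16 + (1 - 18)/(10 - 18))² = (16 - 17/(-8))² = (16 - ⅛*(-17))² = (16 + 17/8)² = (145/8)² = 21025/64 ≈ 328.52)
√(P(X(-13))/(-17364) + n) = √(-68/(-17364) + 21025/64) = √(-68*(-1/17364) + 21025/64) = √(17/4341 + 21025/64) = √(91270613/277824) = √396205731033/34728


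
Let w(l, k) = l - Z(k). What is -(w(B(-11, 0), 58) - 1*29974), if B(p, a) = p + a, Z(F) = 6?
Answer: 29991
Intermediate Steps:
B(p, a) = a + p
w(l, k) = -6 + l (w(l, k) = l - 1*6 = l - 6 = -6 + l)
-(w(B(-11, 0), 58) - 1*29974) = -((-6 + (0 - 11)) - 1*29974) = -((-6 - 11) - 29974) = -(-17 - 29974) = -1*(-29991) = 29991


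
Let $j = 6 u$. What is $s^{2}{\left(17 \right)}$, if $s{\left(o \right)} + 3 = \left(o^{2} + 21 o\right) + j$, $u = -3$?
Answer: $390625$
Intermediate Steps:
$j = -18$ ($j = 6 \left(-3\right) = -18$)
$s{\left(o \right)} = -21 + o^{2} + 21 o$ ($s{\left(o \right)} = -3 - \left(18 - o^{2} - 21 o\right) = -3 + \left(-18 + o^{2} + 21 o\right) = -21 + o^{2} + 21 o$)
$s^{2}{\left(17 \right)} = \left(-21 + 17^{2} + 21 \cdot 17\right)^{2} = \left(-21 + 289 + 357\right)^{2} = 625^{2} = 390625$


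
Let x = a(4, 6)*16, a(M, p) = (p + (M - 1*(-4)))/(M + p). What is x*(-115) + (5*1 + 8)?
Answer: -2563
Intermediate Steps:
a(M, p) = (4 + M + p)/(M + p) (a(M, p) = (p + (M + 4))/(M + p) = (p + (4 + M))/(M + p) = (4 + M + p)/(M + p))
x = 112/5 (x = ((4 + 4 + 6)/(4 + 6))*16 = (14/10)*16 = ((⅒)*14)*16 = (7/5)*16 = 112/5 ≈ 22.400)
x*(-115) + (5*1 + 8) = (112/5)*(-115) + (5*1 + 8) = -2576 + (5 + 8) = -2576 + 13 = -2563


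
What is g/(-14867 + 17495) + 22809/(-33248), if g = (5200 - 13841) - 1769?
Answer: -33837811/7281312 ≈ -4.6472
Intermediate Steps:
g = -10410 (g = -8641 - 1769 = -10410)
g/(-14867 + 17495) + 22809/(-33248) = -10410/(-14867 + 17495) + 22809/(-33248) = -10410/2628 + 22809*(-1/33248) = -10410*1/2628 - 22809/33248 = -1735/438 - 22809/33248 = -33837811/7281312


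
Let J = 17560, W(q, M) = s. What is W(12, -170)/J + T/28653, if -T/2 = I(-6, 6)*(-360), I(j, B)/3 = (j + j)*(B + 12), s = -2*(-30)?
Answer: -136517907/8385778 ≈ -16.280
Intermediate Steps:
s = 60
I(j, B) = 6*j*(12 + B) (I(j, B) = 3*((j + j)*(B + 12)) = 3*((2*j)*(12 + B)) = 3*(2*j*(12 + B)) = 6*j*(12 + B))
T = -466560 (T = -2*6*(-6)*(12 + 6)*(-360) = -2*6*(-6)*18*(-360) = -(-1296)*(-360) = -2*233280 = -466560)
W(q, M) = 60
W(12, -170)/J + T/28653 = 60/17560 - 466560/28653 = 60*(1/17560) - 466560*1/28653 = 3/878 - 155520/9551 = -136517907/8385778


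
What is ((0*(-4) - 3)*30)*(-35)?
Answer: 3150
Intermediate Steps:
((0*(-4) - 3)*30)*(-35) = ((0 - 3)*30)*(-35) = -3*30*(-35) = -90*(-35) = 3150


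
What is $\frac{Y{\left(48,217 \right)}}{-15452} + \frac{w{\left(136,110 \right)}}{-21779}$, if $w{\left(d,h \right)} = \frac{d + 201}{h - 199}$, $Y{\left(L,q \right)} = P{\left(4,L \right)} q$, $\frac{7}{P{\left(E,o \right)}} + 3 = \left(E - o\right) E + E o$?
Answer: $- \frac{2876629577}{389364177956} \approx -0.007388$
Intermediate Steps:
$P{\left(E,o \right)} = \frac{7}{-3 + E o + E \left(E - o\right)}$ ($P{\left(E,o \right)} = \frac{7}{-3 + \left(\left(E - o\right) E + E o\right)} = \frac{7}{-3 + \left(E \left(E - o\right) + E o\right)} = \frac{7}{-3 + \left(E o + E \left(E - o\right)\right)} = \frac{7}{-3 + E o + E \left(E - o\right)}$)
$Y{\left(L,q \right)} = \frac{7 q}{13}$ ($Y{\left(L,q \right)} = \frac{7}{-3 + 4^{2}} q = \frac{7}{-3 + 16} q = \frac{7}{13} q = 7 \cdot \frac{1}{13} q = \frac{7 q}{13}$)
$w{\left(d,h \right)} = \frac{201 + d}{-199 + h}$
$\frac{Y{\left(48,217 \right)}}{-15452} + \frac{w{\left(136,110 \right)}}{-21779} = \frac{\frac{7}{13} \cdot 217}{-15452} + \frac{\frac{1}{-199 + 110} \left(201 + 136\right)}{-21779} = \frac{1519}{13} \left(- \frac{1}{15452}\right) + \frac{1}{-89} \cdot 337 \left(- \frac{1}{21779}\right) = - \frac{1519}{200876} + \left(- \frac{1}{89}\right) 337 \left(- \frac{1}{21779}\right) = - \frac{1519}{200876} - - \frac{337}{1938331} = - \frac{1519}{200876} + \frac{337}{1938331} = - \frac{2876629577}{389364177956}$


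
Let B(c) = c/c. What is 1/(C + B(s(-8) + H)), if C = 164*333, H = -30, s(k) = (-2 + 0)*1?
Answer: 1/54613 ≈ 1.8311e-5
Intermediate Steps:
s(k) = -2 (s(k) = -2*1 = -2)
B(c) = 1
C = 54612
1/(C + B(s(-8) + H)) = 1/(54612 + 1) = 1/54613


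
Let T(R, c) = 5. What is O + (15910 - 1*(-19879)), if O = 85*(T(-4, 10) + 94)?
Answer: 44204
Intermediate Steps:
O = 8415 (O = 85*(5 + 94) = 85*99 = 8415)
O + (15910 - 1*(-19879)) = 8415 + (15910 - 1*(-19879)) = 8415 + (15910 + 19879) = 8415 + 35789 = 44204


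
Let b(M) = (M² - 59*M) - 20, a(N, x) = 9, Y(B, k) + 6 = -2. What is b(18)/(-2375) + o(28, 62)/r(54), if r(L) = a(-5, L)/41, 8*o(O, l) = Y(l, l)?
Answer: -90553/21375 ≈ -4.2364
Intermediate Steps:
Y(B, k) = -8 (Y(B, k) = -6 - 2 = -8)
o(O, l) = -1 (o(O, l) = (⅛)*(-8) = -1)
b(M) = -20 + M² - 59*M
r(L) = 9/41
b(18)/(-2375) + o(28, 62)/r(54) = (-20 + 18² - 59*18)/(-2375) - 1/9/41 = (-20 + 324 - 1062)*(-1/2375) - 1*41/9 = -758*(-1/2375) - 41/9 = 758/2375 - 41/9 = -90553/21375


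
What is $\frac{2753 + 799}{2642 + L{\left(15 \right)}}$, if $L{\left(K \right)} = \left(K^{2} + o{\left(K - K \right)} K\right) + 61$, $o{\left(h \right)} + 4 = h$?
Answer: $\frac{296}{239} \approx 1.2385$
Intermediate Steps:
$o{\left(h \right)} = -4 + h$
$L{\left(K \right)} = 61 + K^{2} - 4 K$ ($L{\left(K \right)} = \left(K^{2} + \left(-4 + \left(K - K\right)\right) K\right) + 61 = \left(K^{2} + \left(-4 + 0\right) K\right) + 61 = \left(K^{2} - 4 K\right) + 61 = 61 + K^{2} - 4 K$)
$\frac{2753 + 799}{2642 + L{\left(15 \right)}} = \frac{2753 + 799}{2642 + \left(61 + 15^{2} - 60\right)} = \frac{3552}{2642 + \left(61 + 225 - 60\right)} = \frac{3552}{2642 + 226} = \frac{3552}{2868} = 3552 \cdot \frac{1}{2868} = \frac{296}{239}$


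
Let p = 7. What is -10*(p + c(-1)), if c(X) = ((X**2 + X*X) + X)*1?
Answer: -80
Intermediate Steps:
c(X) = X + 2*X**2 (c(X) = ((X**2 + X**2) + X)*1 = (2*X**2 + X)*1 = (X + 2*X**2)*1 = X + 2*X**2)
-10*(p + c(-1)) = -10*(7 - (1 + 2*(-1))) = -10*(7 - (1 - 2)) = -10*(7 - 1*(-1)) = -10*(7 + 1) = -10*8 = -80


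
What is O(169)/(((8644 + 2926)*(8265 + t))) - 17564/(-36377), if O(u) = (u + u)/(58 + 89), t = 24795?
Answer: 37984256396501/78669624102300 ≈ 0.48283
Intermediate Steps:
O(u) = 2*u/147 (O(u) = (2*u)/147 = (2*u)*(1/147) = 2*u/147)
O(169)/(((8644 + 2926)*(8265 + t))) - 17564/(-36377) = ((2/147)*169)/(((8644 + 2926)*(8265 + 24795))) - 17564/(-36377) = 338/(147*((11570*33060))) - 17564*(-1/36377) = (338/147)/382504200 + 17564/36377 = (338/147)*(1/382504200) + 17564/36377 = 13/2162619900 + 17564/36377 = 37984256396501/78669624102300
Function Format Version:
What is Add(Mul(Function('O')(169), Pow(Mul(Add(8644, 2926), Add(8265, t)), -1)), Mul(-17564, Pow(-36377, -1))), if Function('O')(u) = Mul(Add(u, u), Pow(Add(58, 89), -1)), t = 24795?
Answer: Rational(37984256396501, 78669624102300) ≈ 0.48283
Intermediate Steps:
Function('O')(u) = Mul(Rational(2, 147), u) (Function('O')(u) = Mul(Mul(2, u), Pow(147, -1)) = Mul(Mul(2, u), Rational(1, 147)) = Mul(Rational(2, 147), u))
Add(Mul(Function('O')(169), Pow(Mul(Add(8644, 2926), Add(8265, t)), -1)), Mul(-17564, Pow(-36377, -1))) = Add(Mul(Mul(Rational(2, 147), 169), Pow(Mul(Add(8644, 2926), Add(8265, 24795)), -1)), Mul(-17564, Pow(-36377, -1))) = Add(Mul(Rational(338, 147), Pow(Mul(11570, 33060), -1)), Mul(-17564, Rational(-1, 36377))) = Add(Mul(Rational(338, 147), Pow(382504200, -1)), Rational(17564, 36377)) = Add(Mul(Rational(338, 147), Rational(1, 382504200)), Rational(17564, 36377)) = Add(Rational(13, 2162619900), Rational(17564, 36377)) = Rational(37984256396501, 78669624102300)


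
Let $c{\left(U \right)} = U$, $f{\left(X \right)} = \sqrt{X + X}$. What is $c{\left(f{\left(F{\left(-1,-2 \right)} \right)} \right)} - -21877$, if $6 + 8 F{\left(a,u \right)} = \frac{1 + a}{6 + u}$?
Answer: $21877 + \frac{i \sqrt{6}}{2} \approx 21877.0 + 1.2247 i$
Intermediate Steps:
$F{\left(a,u \right)} = - \frac{3}{4} + \frac{1 + a}{8 \left(6 + u\right)}$ ($F{\left(a,u \right)} = - \frac{3}{4} + \frac{\left(1 + a\right) \frac{1}{6 + u}}{8} = - \frac{3}{4} + \frac{\frac{1}{6 + u} \left(1 + a\right)}{8} = - \frac{3}{4} + \frac{1 + a}{8 \left(6 + u\right)}$)
$f{\left(X \right)} = \sqrt{2} \sqrt{X}$ ($f{\left(X \right)} = \sqrt{2 X} = \sqrt{2} \sqrt{X}$)
$c{\left(f{\left(F{\left(-1,-2 \right)} \right)} \right)} - -21877 = \sqrt{2} \sqrt{\frac{-35 - 1 - -12}{8 \left(6 - 2\right)}} - -21877 = \sqrt{2} \sqrt{\frac{-35 - 1 + 12}{8 \cdot 4}} + 21877 = \sqrt{2} \sqrt{\frac{1}{8} \cdot \frac{1}{4} \left(-24\right)} + 21877 = \sqrt{2} \sqrt{- \frac{3}{4}} + 21877 = \sqrt{2} \frac{i \sqrt{3}}{2} + 21877 = \frac{i \sqrt{6}}{2} + 21877 = 21877 + \frac{i \sqrt{6}}{2}$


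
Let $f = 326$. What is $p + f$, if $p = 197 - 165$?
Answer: $358$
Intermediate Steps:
$p = 32$
$p + f = 32 + 326 = 358$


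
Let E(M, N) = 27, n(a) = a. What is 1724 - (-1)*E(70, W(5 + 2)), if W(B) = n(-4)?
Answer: 1751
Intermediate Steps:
W(B) = -4
1724 - (-1)*E(70, W(5 + 2)) = 1724 - (-1)*27 = 1724 - 1*(-27) = 1724 + 27 = 1751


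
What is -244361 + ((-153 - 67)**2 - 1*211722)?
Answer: -407683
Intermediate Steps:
-244361 + ((-153 - 67)**2 - 1*211722) = -244361 + ((-220)**2 - 211722) = -244361 + (48400 - 211722) = -244361 - 163322 = -407683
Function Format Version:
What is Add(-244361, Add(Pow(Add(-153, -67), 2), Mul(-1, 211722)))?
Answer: -407683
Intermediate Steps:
Add(-244361, Add(Pow(Add(-153, -67), 2), Mul(-1, 211722))) = Add(-244361, Add(Pow(-220, 2), -211722)) = Add(-244361, Add(48400, -211722)) = Add(-244361, -163322) = -407683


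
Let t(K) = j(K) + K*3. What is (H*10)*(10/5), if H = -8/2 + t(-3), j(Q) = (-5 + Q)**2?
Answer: 1020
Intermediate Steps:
t(K) = (-5 + K)**2 + 3*K (t(K) = (-5 + K)**2 + K*3 = (-5 + K)**2 + 3*K)
H = 51 (H = -8/2 + ((-5 - 3)**2 + 3*(-3)) = -8*1/2 + ((-8)**2 - 9) = -4 + (64 - 9) = -4 + 55 = 51)
(H*10)*(10/5) = (51*10)*(10/5) = 510*(10*(1/5)) = 510*2 = 1020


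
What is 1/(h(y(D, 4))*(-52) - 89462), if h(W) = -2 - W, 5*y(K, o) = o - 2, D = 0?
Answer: -5/446686 ≈ -1.1194e-5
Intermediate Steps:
y(K, o) = -2/5 + o/5 (y(K, o) = (o - 2)/5 = (-2 + o)/5 = -2/5 + o/5)
1/(h(y(D, 4))*(-52) - 89462) = 1/((-2 - (-2/5 + (1/5)*4))*(-52) - 89462) = 1/((-2 - (-2/5 + 4/5))*(-52) - 89462) = 1/((-2 - 1*2/5)*(-52) - 89462) = 1/((-2 - 2/5)*(-52) - 89462) = 1/(-12/5*(-52) - 89462) = 1/(624/5 - 89462) = 1/(-446686/5) = -5/446686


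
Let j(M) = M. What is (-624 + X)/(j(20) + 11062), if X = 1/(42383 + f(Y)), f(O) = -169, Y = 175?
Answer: -26341535/467815548 ≈ -0.056307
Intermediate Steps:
X = 1/42214 (X = 1/(42383 - 169) = 1/42214 ≈ 2.3689e-5)
(-624 + X)/(j(20) + 11062) = (-624 + 1/42214)/(20 + 11062) = -26341535/42214/11082 = -26341535/42214*1/11082 = -26341535/467815548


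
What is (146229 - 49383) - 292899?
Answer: -196053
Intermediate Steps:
(146229 - 49383) - 292899 = 96846 - 292899 = -196053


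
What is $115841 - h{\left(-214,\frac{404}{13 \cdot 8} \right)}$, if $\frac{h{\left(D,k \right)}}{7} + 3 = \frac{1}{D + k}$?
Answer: $\frac{632954288}{5463} \approx 1.1586 \cdot 10^{5}$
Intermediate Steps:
$h{\left(D,k \right)} = -21 + \frac{7}{D + k}$
$115841 - h{\left(-214,\frac{404}{13 \cdot 8} \right)} = 115841 - \frac{7 \left(1 - -642 - 3 \frac{404}{13 \cdot 8}\right)}{-214 + \frac{404}{13 \cdot 8}} = 115841 - \frac{7 \left(1 + 642 - 3 \cdot \frac{404}{104}\right)}{-214 + \frac{404}{104}} = 115841 - \frac{7 \left(1 + 642 - 3 \cdot 404 \cdot \frac{1}{104}\right)}{-214 + 404 \cdot \frac{1}{104}} = 115841 - \frac{7 \left(1 + 642 - \frac{303}{26}\right)}{-214 + \frac{101}{26}} = 115841 - \frac{7 \left(1 + 642 - \frac{303}{26}\right)}{- \frac{5463}{26}} = 115841 - 7 \left(- \frac{26}{5463}\right) \frac{16415}{26} = 115841 - - \frac{114905}{5463} = 115841 + \frac{114905}{5463} = \frac{632954288}{5463}$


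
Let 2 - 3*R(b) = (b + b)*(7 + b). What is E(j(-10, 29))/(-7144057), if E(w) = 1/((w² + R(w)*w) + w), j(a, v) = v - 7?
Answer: 3/189388951070 ≈ 1.5840e-11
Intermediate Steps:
j(a, v) = -7 + v
R(b) = ⅔ - 2*b*(7 + b)/3 (R(b) = ⅔ - (b + b)*(7 + b)/3 = ⅔ - 2*b*(7 + b)/3)
E(w) = 1/(w + w² + w*(⅔ - 14*w/3 - 2*w²/3)) (E(w) = 1/((w² + (⅔ - 14*w/3 - 2*w²/3)*w) + w) = 1/((w² + w*(⅔ - 14*w/3 - 2*w²/3)) + w) = 1/(w + w² + w*(⅔ - 14*w/3 - 2*w²/3)))
E(j(-10, 29))/(-7144057) = (3/((-7 + 29)*(5 - 11*(-7 + 29) - 2*(-7 + 29)²)))/(-7144057) = (3/(22*(5 - 11*22 - 2*22²)))*(-1/7144057) = (3*(1/22)/(5 - 242 - 2*484))*(-1/7144057) = (3*(1/22)/(5 - 242 - 968))*(-1/7144057) = (3*(1/22)/(-1205))*(-1/7144057) = (3*(1/22)*(-1/1205))*(-1/7144057) = -3/26510*(-1/7144057) = 3/189388951070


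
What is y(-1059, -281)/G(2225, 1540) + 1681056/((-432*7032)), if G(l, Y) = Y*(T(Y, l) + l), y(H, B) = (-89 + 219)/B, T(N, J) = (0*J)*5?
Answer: -281006819587/507805244100 ≈ -0.55338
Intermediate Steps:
T(N, J) = 0 (T(N, J) = 0*5 = 0)
y(H, B) = 130/B
G(l, Y) = Y*l (G(l, Y) = Y*(0 + l) = Y*l)
y(-1059, -281)/G(2225, 1540) + 1681056/((-432*7032)) = (130/(-281))/((1540*2225)) + 1681056/((-432*7032)) = (130*(-1/281))/3426500 + 1681056/(-3037824) = -130/281*1/3426500 + 1681056*(-1/3037824) = -13/96284650 - 5837/10548 = -281006819587/507805244100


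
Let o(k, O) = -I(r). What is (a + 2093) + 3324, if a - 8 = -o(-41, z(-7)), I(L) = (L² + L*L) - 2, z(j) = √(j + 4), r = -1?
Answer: 5425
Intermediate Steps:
z(j) = √(4 + j)
I(L) = -2 + 2*L² (I(L) = (L² + L²) - 2 = 2*L² - 2 = -2 + 2*L²)
o(k, O) = 0 (o(k, O) = -(-2 + 2*(-1)²) = -(-2 + 2*1) = -(-2 + 2) = -1*0 = 0)
a = 8 (a = 8 - 1*0 = 8 + 0 = 8)
(a + 2093) + 3324 = (8 + 2093) + 3324 = 2101 + 3324 = 5425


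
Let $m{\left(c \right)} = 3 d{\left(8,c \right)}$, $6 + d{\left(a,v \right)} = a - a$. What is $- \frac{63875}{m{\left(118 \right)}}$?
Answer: $\frac{63875}{18} \approx 3548.6$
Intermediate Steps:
$d{\left(a,v \right)} = -6$ ($d{\left(a,v \right)} = -6 + \left(a - a\right) = -6 + 0 = -6$)
$m{\left(c \right)} = -18$ ($m{\left(c \right)} = 3 \left(-6\right) = -18$)
$- \frac{63875}{m{\left(118 \right)}} = - \frac{63875}{-18} = \left(-63875\right) \left(- \frac{1}{18}\right) = \frac{63875}{18}$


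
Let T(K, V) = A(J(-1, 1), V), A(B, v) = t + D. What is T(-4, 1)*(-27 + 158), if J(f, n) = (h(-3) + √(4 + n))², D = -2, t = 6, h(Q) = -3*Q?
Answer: 524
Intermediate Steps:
J(f, n) = (9 + √(4 + n))² (J(f, n) = (-3*(-3) + √(4 + n))² = (9 + √(4 + n))²)
A(B, v) = 4 (A(B, v) = 6 - 2 = 4)
T(K, V) = 4
T(-4, 1)*(-27 + 158) = 4*(-27 + 158) = 4*131 = 524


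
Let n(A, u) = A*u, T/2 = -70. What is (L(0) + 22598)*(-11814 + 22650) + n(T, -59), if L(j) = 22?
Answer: 245118580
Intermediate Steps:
T = -140 (T = 2*(-70) = -140)
(L(0) + 22598)*(-11814 + 22650) + n(T, -59) = (22 + 22598)*(-11814 + 22650) - 140*(-59) = 22620*10836 + 8260 = 245110320 + 8260 = 245118580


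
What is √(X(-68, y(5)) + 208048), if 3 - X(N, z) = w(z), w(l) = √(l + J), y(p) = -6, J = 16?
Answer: √(208051 - √10) ≈ 456.12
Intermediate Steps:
w(l) = √(16 + l) (w(l) = √(l + 16) = √(16 + l))
X(N, z) = 3 - √(16 + z)
√(X(-68, y(5)) + 208048) = √((3 - √(16 - 6)) + 208048) = √((3 - √10) + 208048) = √(208051 - √10)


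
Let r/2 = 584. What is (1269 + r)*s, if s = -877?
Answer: -2137249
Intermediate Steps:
r = 1168 (r = 2*584 = 1168)
(1269 + r)*s = (1269 + 1168)*(-877) = 2437*(-877) = -2137249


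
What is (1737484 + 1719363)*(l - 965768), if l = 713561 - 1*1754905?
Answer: -6938279095864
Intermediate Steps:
l = -1041344 (l = 713561 - 1754905 = -1041344)
(1737484 + 1719363)*(l - 965768) = (1737484 + 1719363)*(-1041344 - 965768) = 3456847*(-2007112) = -6938279095864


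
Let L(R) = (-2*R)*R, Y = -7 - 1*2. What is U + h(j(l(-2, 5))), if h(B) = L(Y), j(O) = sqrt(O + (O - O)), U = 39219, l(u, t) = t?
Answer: 39057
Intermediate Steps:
Y = -9 (Y = -7 - 2 = -9)
L(R) = -2*R**2
j(O) = sqrt(O) (j(O) = sqrt(O + 0) = sqrt(O))
h(B) = -162 (h(B) = -2*(-9)**2 = -2*81 = -162)
U + h(j(l(-2, 5))) = 39219 - 162 = 39057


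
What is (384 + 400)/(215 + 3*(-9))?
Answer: 196/47 ≈ 4.1702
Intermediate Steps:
(384 + 400)/(215 + 3*(-9)) = 784/(215 - 27) = 784/188 = 784*(1/188) = 196/47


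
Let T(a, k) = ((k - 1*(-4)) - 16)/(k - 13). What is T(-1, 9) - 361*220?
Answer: -317677/4 ≈ -79419.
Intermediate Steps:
T(a, k) = (-12 + k)/(-13 + k) (T(a, k) = ((k + 4) - 16)/(-13 + k) = ((4 + k) - 16)/(-13 + k) = (-12 + k)/(-13 + k))
T(-1, 9) - 361*220 = (-12 + 9)/(-13 + 9) - 361*220 = -3/(-4) - 79420 = -1/4*(-3) - 79420 = 3/4 - 79420 = -317677/4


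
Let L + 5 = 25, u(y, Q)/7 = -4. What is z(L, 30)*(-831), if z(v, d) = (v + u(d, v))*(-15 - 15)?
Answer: -199440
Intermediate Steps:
u(y, Q) = -28 (u(y, Q) = 7*(-4) = -28)
L = 20 (L = -5 + 25 = 20)
z(v, d) = 840 - 30*v (z(v, d) = (v - 28)*(-15 - 15) = (-28 + v)*(-30) = 840 - 30*v)
z(L, 30)*(-831) = (840 - 30*20)*(-831) = (840 - 600)*(-831) = 240*(-831) = -199440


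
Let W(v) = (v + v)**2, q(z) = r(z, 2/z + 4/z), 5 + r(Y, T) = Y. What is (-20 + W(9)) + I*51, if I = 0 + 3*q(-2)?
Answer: -767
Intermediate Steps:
r(Y, T) = -5 + Y
q(z) = -5 + z
W(v) = 4*v**2 (W(v) = (2*v)**2 = 4*v**2)
I = -21 (I = 0 + 3*(-5 - 2) = 0 + 3*(-7) = 0 - 21 = -21)
(-20 + W(9)) + I*51 = (-20 + 4*9**2) - 21*51 = (-20 + 4*81) - 1071 = (-20 + 324) - 1071 = 304 - 1071 = -767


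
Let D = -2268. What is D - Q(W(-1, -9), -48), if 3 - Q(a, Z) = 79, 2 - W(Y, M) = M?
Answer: -2192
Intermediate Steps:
W(Y, M) = 2 - M
Q(a, Z) = -76 (Q(a, Z) = 3 - 1*79 = 3 - 79 = -76)
D - Q(W(-1, -9), -48) = -2268 - 1*(-76) = -2268 + 76 = -2192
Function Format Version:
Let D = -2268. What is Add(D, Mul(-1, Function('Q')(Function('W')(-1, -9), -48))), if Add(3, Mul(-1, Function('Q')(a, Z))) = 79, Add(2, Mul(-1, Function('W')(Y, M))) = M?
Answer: -2192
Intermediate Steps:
Function('W')(Y, M) = Add(2, Mul(-1, M))
Function('Q')(a, Z) = -76 (Function('Q')(a, Z) = Add(3, Mul(-1, 79)) = Add(3, -79) = -76)
Add(D, Mul(-1, Function('Q')(Function('W')(-1, -9), -48))) = Add(-2268, Mul(-1, -76)) = Add(-2268, 76) = -2192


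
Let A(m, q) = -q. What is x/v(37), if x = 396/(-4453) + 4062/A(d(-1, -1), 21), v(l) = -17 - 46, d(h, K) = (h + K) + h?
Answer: 6032134/1963773 ≈ 3.0717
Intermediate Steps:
d(h, K) = K + 2*h (d(h, K) = (K + h) + h = K + 2*h)
v(l) = -63
x = -6032134/31171 (x = 396/(-4453) + 4062/((-1*21)) = 396*(-1/4453) + 4062/(-21) = -396/4453 + 4062*(-1/21) = -396/4453 - 1354/7 = -6032134/31171 ≈ -193.52)
x/v(37) = -6032134/31171/(-63) = -6032134/31171*(-1/63) = 6032134/1963773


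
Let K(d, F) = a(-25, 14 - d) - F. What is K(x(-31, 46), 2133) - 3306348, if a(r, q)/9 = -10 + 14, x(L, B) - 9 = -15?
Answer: -3308445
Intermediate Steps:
x(L, B) = -6 (x(L, B) = 9 - 15 = -6)
a(r, q) = 36 (a(r, q) = 9*(-10 + 14) = 9*4 = 36)
K(d, F) = 36 - F
K(x(-31, 46), 2133) - 3306348 = (36 - 1*2133) - 3306348 = (36 - 2133) - 3306348 = -2097 - 3306348 = -3308445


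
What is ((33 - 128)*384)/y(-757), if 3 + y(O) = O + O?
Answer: 36480/1517 ≈ 24.047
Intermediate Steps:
y(O) = -3 + 2*O (y(O) = -3 + (O + O) = -3 + 2*O)
((33 - 128)*384)/y(-757) = ((33 - 128)*384)/(-3 + 2*(-757)) = (-95*384)/(-3 - 1514) = -36480/(-1517) = -36480*(-1/1517) = 36480/1517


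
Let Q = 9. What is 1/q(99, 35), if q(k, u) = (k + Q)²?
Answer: 1/11664 ≈ 8.5734e-5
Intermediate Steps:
q(k, u) = (9 + k)² (q(k, u) = (k + 9)² = (9 + k)²)
1/q(99, 35) = 1/((9 + 99)²) = 1/(108²) = 1/11664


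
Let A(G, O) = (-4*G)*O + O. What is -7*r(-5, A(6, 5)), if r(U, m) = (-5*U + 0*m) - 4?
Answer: -147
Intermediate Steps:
A(G, O) = O - 4*G*O (A(G, O) = -4*G*O + O = O - 4*G*O)
r(U, m) = -4 - 5*U (r(U, m) = (-5*U + 0) - 4 = -5*U - 4 = -4 - 5*U)
-7*r(-5, A(6, 5)) = -7*(-4 - 5*(-5)) = -7*(-4 + 25) = -7*21 = -147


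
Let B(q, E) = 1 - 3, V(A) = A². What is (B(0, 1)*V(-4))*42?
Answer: -1344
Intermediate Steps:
B(q, E) = -2
(B(0, 1)*V(-4))*42 = -2*(-4)²*42 = -2*16*42 = -32*42 = -1344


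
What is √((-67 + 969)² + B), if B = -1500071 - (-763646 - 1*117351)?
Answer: 7*√3970 ≈ 441.06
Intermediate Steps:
B = -619074 (B = -1500071 - (-763646 - 117351) = -1500071 - 1*(-880997) = -1500071 + 880997 = -619074)
√((-67 + 969)² + B) = √((-67 + 969)² - 619074) = √(902² - 619074) = √(813604 - 619074) = √194530 = 7*√3970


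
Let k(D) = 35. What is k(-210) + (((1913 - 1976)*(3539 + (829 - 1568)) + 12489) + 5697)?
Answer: -158179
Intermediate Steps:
k(-210) + (((1913 - 1976)*(3539 + (829 - 1568)) + 12489) + 5697) = 35 + (((1913 - 1976)*(3539 + (829 - 1568)) + 12489) + 5697) = 35 + ((-63*(3539 - 739) + 12489) + 5697) = 35 + ((-63*2800 + 12489) + 5697) = 35 + ((-176400 + 12489) + 5697) = 35 + (-163911 + 5697) = 35 - 158214 = -158179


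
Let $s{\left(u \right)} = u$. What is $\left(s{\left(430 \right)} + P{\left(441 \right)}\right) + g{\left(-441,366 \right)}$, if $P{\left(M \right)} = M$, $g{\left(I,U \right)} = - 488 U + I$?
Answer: $-178178$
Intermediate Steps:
$g{\left(I,U \right)} = I - 488 U$
$\left(s{\left(430 \right)} + P{\left(441 \right)}\right) + g{\left(-441,366 \right)} = \left(430 + 441\right) - 179049 = 871 - 179049 = -178178$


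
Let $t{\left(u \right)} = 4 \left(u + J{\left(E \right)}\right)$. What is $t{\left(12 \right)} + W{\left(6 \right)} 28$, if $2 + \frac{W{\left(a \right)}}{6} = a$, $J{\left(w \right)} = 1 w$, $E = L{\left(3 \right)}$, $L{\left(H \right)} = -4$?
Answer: $704$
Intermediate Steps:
$E = -4$
$J{\left(w \right)} = w$
$W{\left(a \right)} = -12 + 6 a$
$t{\left(u \right)} = -16 + 4 u$ ($t{\left(u \right)} = 4 \left(u - 4\right) = 4 \left(-4 + u\right) = -16 + 4 u$)
$t{\left(12 \right)} + W{\left(6 \right)} 28 = \left(-16 + 4 \cdot 12\right) + \left(-12 + 6 \cdot 6\right) 28 = \left(-16 + 48\right) + \left(-12 + 36\right) 28 = 32 + 24 \cdot 28 = 32 + 672 = 704$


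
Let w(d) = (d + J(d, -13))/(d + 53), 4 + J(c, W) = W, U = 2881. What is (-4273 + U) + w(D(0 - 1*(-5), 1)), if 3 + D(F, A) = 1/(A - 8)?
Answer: -485949/349 ≈ -1392.4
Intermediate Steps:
J(c, W) = -4 + W
D(F, A) = -3 + 1/(-8 + A) (D(F, A) = -3 + 1/(A - 8) = -3 + 1/(-8 + A))
w(d) = (-17 + d)/(53 + d) (w(d) = (d + (-4 - 13))/(d + 53) = (d - 17)/(53 + d) = (-17 + d)/(53 + d))
(-4273 + U) + w(D(0 - 1*(-5), 1)) = (-4273 + 2881) + (-17 + (25 - 3*1)/(-8 + 1))/(53 + (25 - 3*1)/(-8 + 1)) = -1392 + (-17 + (25 - 3)/(-7))/(53 + (25 - 3)/(-7)) = -1392 + (-17 - ⅐*22)/(53 - ⅐*22) = -1392 + (-17 - 22/7)/(53 - 22/7) = -1392 - 141/7/(349/7) = -1392 + (7/349)*(-141/7) = -1392 - 141/349 = -485949/349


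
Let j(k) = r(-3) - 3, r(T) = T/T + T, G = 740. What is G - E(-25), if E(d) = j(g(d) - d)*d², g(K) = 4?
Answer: 3865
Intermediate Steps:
r(T) = 1 + T
j(k) = -5 (j(k) = (1 - 3) - 3 = -2 - 3 = -5)
E(d) = -5*d²
G - E(-25) = 740 - (-5)*(-25)² = 740 - (-5)*625 = 740 - 1*(-3125) = 740 + 3125 = 3865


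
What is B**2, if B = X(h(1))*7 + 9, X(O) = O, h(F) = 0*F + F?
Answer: 256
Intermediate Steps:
h(F) = F (h(F) = 0 + F = F)
B = 16 (B = 1*7 + 9 = 7 + 9 = 16)
B**2 = 16**2 = 256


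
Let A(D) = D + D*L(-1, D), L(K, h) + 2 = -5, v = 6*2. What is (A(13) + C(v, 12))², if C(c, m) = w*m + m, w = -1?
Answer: 6084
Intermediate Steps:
v = 12
L(K, h) = -7 (L(K, h) = -2 - 5 = -7)
A(D) = -6*D (A(D) = D + D*(-7) = D - 7*D = -6*D)
C(c, m) = 0 (C(c, m) = -m + m = 0)
(A(13) + C(v, 12))² = (-6*13 + 0)² = (-78 + 0)² = (-78)² = 6084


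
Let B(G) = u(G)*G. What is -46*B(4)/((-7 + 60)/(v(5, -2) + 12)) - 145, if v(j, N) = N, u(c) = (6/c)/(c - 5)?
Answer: -4925/53 ≈ -92.925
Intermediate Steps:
u(c) = 6/(c*(-5 + c)) (u(c) = (6/c)/(-5 + c) = 6/(c*(-5 + c)))
B(G) = 6/(-5 + G) (B(G) = (6/(G*(-5 + G)))*G = 6/(-5 + G))
-46*B(4)/((-7 + 60)/(v(5, -2) + 12)) - 145 = -46*6/(-5 + 4)/((-7 + 60)/(-2 + 12)) - 145 = -46*6/(-1)/(53/10) - 145 = -46*6*(-1)/(53*(1/10)) - 145 = -(-276)/53/10 - 145 = -(-276)*10/53 - 145 = -46*(-60/53) - 145 = 2760/53 - 145 = -4925/53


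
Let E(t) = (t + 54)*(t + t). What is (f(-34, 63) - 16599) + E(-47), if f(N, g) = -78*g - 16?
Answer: -22187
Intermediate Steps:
f(N, g) = -16 - 78*g
E(t) = 2*t*(54 + t) (E(t) = (54 + t)*(2*t) = 2*t*(54 + t))
(f(-34, 63) - 16599) + E(-47) = ((-16 - 78*63) - 16599) + 2*(-47)*(54 - 47) = ((-16 - 4914) - 16599) + 2*(-47)*7 = (-4930 - 16599) - 658 = -21529 - 658 = -22187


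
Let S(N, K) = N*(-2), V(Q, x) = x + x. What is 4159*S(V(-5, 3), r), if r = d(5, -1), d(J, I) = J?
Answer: -49908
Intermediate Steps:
r = 5
V(Q, x) = 2*x
S(N, K) = -2*N
4159*S(V(-5, 3), r) = 4159*(-4*3) = 4159*(-2*6) = 4159*(-12) = -49908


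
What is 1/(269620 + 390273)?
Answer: 1/659893 ≈ 1.5154e-6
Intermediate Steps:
1/(269620 + 390273) = 1/659893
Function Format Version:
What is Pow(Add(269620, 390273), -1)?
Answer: Rational(1, 659893) ≈ 1.5154e-6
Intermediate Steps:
Pow(Add(269620, 390273), -1) = Pow(659893, -1) = Rational(1, 659893)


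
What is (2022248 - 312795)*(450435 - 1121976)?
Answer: -1147967777073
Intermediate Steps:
(2022248 - 312795)*(450435 - 1121976) = 1709453*(-671541) = -1147967777073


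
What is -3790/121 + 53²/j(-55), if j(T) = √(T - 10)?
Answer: -3790/121 - 2809*I*√65/65 ≈ -31.322 - 348.41*I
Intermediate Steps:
j(T) = √(-10 + T)
-3790/121 + 53²/j(-55) = -3790/121 + 53²/(√(-10 - 55)) = -3790*1/121 + 2809/(√(-65)) = -3790/121 + 2809/((I*√65)) = -3790/121 + 2809*(-I*√65/65) = -3790/121 - 2809*I*√65/65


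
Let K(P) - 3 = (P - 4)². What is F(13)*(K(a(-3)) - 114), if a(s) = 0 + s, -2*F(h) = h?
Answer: 403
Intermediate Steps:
F(h) = -h/2
a(s) = s
K(P) = 3 + (-4 + P)² (K(P) = 3 + (P - 4)² = 3 + (-4 + P)²)
F(13)*(K(a(-3)) - 114) = (-½*13)*((3 + (-4 - 3)²) - 114) = -13*((3 + (-7)²) - 114)/2 = -13*((3 + 49) - 114)/2 = -13*(52 - 114)/2 = -13/2*(-62) = 403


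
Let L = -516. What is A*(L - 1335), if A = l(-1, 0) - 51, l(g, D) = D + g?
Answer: 96252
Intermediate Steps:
A = -52 (A = (0 - 1) - 51 = -1 - 51 = -52)
A*(L - 1335) = -52*(-516 - 1335) = -52*(-1851) = 96252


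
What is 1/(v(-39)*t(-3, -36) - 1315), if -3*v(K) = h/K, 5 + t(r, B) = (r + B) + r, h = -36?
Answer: -13/16907 ≈ -0.00076891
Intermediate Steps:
t(r, B) = -5 + B + 2*r (t(r, B) = -5 + ((r + B) + r) = -5 + ((B + r) + r) = -5 + (B + 2*r) = -5 + B + 2*r)
v(K) = 12/K (v(K) = -(-12)/K = 12/K)
1/(v(-39)*t(-3, -36) - 1315) = 1/((12/(-39))*(-5 - 36 + 2*(-3)) - 1315) = 1/((12*(-1/39))*(-5 - 36 - 6) - 1315) = 1/(-4/13*(-47) - 1315) = 1/(188/13 - 1315) = 1/(-16907/13) = -13/16907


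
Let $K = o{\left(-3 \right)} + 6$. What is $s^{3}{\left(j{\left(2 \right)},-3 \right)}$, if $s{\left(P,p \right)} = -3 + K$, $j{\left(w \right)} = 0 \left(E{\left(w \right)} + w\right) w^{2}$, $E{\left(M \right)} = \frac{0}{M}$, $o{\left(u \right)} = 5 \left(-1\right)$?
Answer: $-8$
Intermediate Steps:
$o{\left(u \right)} = -5$
$E{\left(M \right)} = 0$
$K = 1$ ($K = -5 + 6 = 1$)
$j{\left(w \right)} = 0$ ($j{\left(w \right)} = 0 \left(0 + w\right) w^{2} = 0 w w^{2} = 0 w^{2} = 0$)
$s{\left(P,p \right)} = -2$ ($s{\left(P,p \right)} = -3 + 1 = -2$)
$s^{3}{\left(j{\left(2 \right)},-3 \right)} = \left(-2\right)^{3} = -8$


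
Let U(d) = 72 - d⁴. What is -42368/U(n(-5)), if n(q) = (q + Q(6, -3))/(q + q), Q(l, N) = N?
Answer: -3310000/5593 ≈ -591.81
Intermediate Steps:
n(q) = (-3 + q)/(2*q) (n(q) = (q - 3)/(q + q) = (-3 + q)/((2*q)) = (-3 + q)*(1/(2*q)) = (-3 + q)/(2*q))
-42368/U(n(-5)) = -42368/(72 - ((½)*(-3 - 5)/(-5))⁴) = -42368/(72 - ((½)*(-⅕)*(-8))⁴) = -42368/(72 - (⅘)⁴) = -42368/(72 - 1*256/625) = -42368/(72 - 256/625) = -42368/44744/625 = -42368*625/44744 = -3310000/5593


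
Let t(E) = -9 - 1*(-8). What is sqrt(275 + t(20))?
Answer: sqrt(274) ≈ 16.553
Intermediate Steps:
t(E) = -1 (t(E) = -9 + 8 = -1)
sqrt(275 + t(20)) = sqrt(275 - 1) = sqrt(274)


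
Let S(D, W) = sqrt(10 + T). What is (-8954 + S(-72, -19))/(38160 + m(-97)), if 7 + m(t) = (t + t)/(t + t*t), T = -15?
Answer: -429792/1831343 + 48*I*sqrt(5)/1831343 ≈ -0.23469 + 5.8608e-5*I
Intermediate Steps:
m(t) = -7 + 2*t/(t + t**2) (m(t) = -7 + (t + t)/(t + t*t) = -7 + (2*t)/(t + t**2) = -7 + 2*t/(t + t**2))
S(D, W) = I*sqrt(5) (S(D, W) = sqrt(10 - 15) = sqrt(-5) = I*sqrt(5))
(-8954 + S(-72, -19))/(38160 + m(-97)) = (-8954 + I*sqrt(5))/(38160 + (-5 - 7*(-97))/(1 - 97)) = (-8954 + I*sqrt(5))/(38160 + (-5 + 679)/(-96)) = (-8954 + I*sqrt(5))/(38160 - 1/96*674) = (-8954 + I*sqrt(5))/(38160 - 337/48) = (-8954 + I*sqrt(5))/(1831343/48) = (-8954 + I*sqrt(5))*(48/1831343) = -429792/1831343 + 48*I*sqrt(5)/1831343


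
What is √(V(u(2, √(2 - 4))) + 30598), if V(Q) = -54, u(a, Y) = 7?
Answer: 4*√1909 ≈ 174.77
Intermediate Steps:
√(V(u(2, √(2 - 4))) + 30598) = √(-54 + 30598) = √30544 = 4*√1909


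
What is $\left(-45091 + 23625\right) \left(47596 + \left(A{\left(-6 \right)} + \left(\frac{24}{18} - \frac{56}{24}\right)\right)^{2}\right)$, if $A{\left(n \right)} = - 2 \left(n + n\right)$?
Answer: $-1033051250$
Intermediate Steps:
$A{\left(n \right)} = - 4 n$ ($A{\left(n \right)} = - 2 \cdot 2 n = - 4 n$)
$\left(-45091 + 23625\right) \left(47596 + \left(A{\left(-6 \right)} + \left(\frac{24}{18} - \frac{56}{24}\right)\right)^{2}\right) = \left(-45091 + 23625\right) \left(47596 + \left(\left(-4\right) \left(-6\right) + \left(\frac{24}{18} - \frac{56}{24}\right)\right)^{2}\right) = - 21466 \left(47596 + \left(24 + \left(24 \cdot \frac{1}{18} - \frac{7}{3}\right)\right)^{2}\right) = - 21466 \left(47596 + \left(24 + \left(\frac{4}{3} - \frac{7}{3}\right)\right)^{2}\right) = - 21466 \left(47596 + \left(24 - 1\right)^{2}\right) = - 21466 \left(47596 + 23^{2}\right) = - 21466 \left(47596 + 529\right) = \left(-21466\right) 48125 = -1033051250$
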